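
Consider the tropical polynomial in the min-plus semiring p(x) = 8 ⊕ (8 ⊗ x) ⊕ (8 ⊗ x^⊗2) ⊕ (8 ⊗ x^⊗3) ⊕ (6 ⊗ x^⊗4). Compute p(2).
p(2) = 8

A tropical monomial a ⊗ x^⊗i evaluates to a + i · x. Evaluating each term at x = 2:
  Term 0 contributes 8 + 0 · 2 = 8
  Term 1 contributes 8 + 1 · 2 = 10
  Term 2 contributes 8 + 2 · 2 = 12
  Term 3 contributes 8 + 3 · 2 = 14
  Term 4 contributes 6 + 4 · 2 = 14
p(2) = ⊕ of these = min[8, 10, 12, 14, 14] = 8.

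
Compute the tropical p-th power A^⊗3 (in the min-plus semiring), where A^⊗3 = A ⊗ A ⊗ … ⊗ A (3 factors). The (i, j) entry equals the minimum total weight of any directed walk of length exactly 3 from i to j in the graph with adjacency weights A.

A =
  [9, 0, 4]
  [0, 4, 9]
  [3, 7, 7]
A^⊗3 =
  [4, 0, 4]
  [0, 4, 8]
  [3, 7, 11]

Each entry (A^⊗3)_ij equals the minimum over all length-3 walks i = v_0 → v_1 → … → v_3 = j of Σ_t A[v_t][v_{t+1}]. For example, for (i, j) = (0, 2) we minimise over 9 possible intermediate vertex sequences; the minimum is 4, attained along the walk 0 → 1 → 0 → 2.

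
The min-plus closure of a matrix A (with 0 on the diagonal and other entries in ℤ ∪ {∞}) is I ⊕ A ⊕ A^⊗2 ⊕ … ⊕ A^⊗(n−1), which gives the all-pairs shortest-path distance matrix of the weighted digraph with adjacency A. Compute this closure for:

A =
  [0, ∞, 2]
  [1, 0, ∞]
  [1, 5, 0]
Closure =
  [0, 7, 2]
  [1, 0, 3]
  [1, 5, 0]

This is the Floyd-Warshall all-pairs shortest-path computation. For each intermediate vertex k = 0, 1, …, 2, update dist[i][j] ← min(dist[i][j], dist[i][k] + dist[k][j]). The final matrix gives, for each (i, j), the minimum total weight of any directed path from i to j (possibly empty when i = j).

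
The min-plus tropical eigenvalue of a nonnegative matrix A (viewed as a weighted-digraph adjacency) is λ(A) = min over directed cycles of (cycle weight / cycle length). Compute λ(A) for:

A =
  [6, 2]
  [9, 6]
λ(A) = 11/2

Enumerate directed cycles and compute their means (weight / length). Sample:
  cycle 0 → 0: weight = 6, length = 1, mean = 6/1 ≈ 6.000
  cycle 1 → 1: weight = 6, length = 1, mean = 6/1 ≈ 6.000
  cycle 0 → 1 → 0: weight = 11, length = 2, mean = 11/2 ≈ 5.500
  cycle 1 → 0 → 1: weight = 11, length = 2, mean = 11/2 ≈ 5.500
Minimum mean = 5.500, attained e.g. along the cycle 0 → 1 → 0 with weight 11 and length 2. So λ(A) = 11/2 = 11/2.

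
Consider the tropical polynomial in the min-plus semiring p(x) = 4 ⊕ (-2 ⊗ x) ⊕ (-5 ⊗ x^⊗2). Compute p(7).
p(7) = 4

A tropical monomial a ⊗ x^⊗i evaluates to a + i · x. Evaluating each term at x = 7:
  Term 0 contributes 4 + 0 · 7 = 4
  Term 1 contributes -2 + 1 · 7 = 5
  Term 2 contributes -5 + 2 · 7 = 9
p(7) = ⊕ of these = min[4, 5, 9] = 4.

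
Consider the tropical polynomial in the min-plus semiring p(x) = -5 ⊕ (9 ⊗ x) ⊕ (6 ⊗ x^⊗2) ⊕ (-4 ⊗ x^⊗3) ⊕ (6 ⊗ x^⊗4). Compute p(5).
p(5) = -5

A tropical monomial a ⊗ x^⊗i evaluates to a + i · x. Evaluating each term at x = 5:
  Term 0 contributes -5 + 0 · 5 = -5
  Term 1 contributes 9 + 1 · 5 = 14
  Term 2 contributes 6 + 2 · 5 = 16
  Term 3 contributes -4 + 3 · 5 = 11
  Term 4 contributes 6 + 4 · 5 = 26
p(5) = ⊕ of these = min[-5, 14, 16, 11, 26] = -5.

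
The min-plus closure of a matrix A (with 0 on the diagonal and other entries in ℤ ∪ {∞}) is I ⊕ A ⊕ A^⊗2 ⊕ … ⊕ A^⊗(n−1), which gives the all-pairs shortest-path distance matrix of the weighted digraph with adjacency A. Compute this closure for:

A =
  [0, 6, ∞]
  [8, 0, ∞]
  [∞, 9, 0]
Closure =
  [0, 6, ∞]
  [8, 0, ∞]
  [17, 9, 0]

This is the Floyd-Warshall all-pairs shortest-path computation. For each intermediate vertex k = 0, 1, …, 2, update dist[i][j] ← min(dist[i][j], dist[i][k] + dist[k][j]). The final matrix gives, for each (i, j), the minimum total weight of any directed path from i to j (possibly empty when i = j).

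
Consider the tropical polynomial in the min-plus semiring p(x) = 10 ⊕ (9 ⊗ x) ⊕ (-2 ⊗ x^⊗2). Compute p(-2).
p(-2) = -6

A tropical monomial a ⊗ x^⊗i evaluates to a + i · x. Evaluating each term at x = -2:
  Term 0 contributes 10 + 0 · -2 = 10
  Term 1 contributes 9 + 1 · -2 = 7
  Term 2 contributes -2 + 2 · -2 = -6
p(-2) = ⊕ of these = min[10, 7, -6] = -6.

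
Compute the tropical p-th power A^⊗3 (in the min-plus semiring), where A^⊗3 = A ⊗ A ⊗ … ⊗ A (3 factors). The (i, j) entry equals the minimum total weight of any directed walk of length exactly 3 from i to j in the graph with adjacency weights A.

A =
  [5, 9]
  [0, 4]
A^⊗3 =
  [13, 17]
  [8, 12]

Each entry (A^⊗3)_ij equals the minimum over all length-3 walks i = v_0 → v_1 → … → v_3 = j of Σ_t A[v_t][v_{t+1}]. For example, for (i, j) = (0, 1) we minimise over 4 possible intermediate vertex sequences; the minimum is 17, attained along the walk 0 → 1 → 1 → 1.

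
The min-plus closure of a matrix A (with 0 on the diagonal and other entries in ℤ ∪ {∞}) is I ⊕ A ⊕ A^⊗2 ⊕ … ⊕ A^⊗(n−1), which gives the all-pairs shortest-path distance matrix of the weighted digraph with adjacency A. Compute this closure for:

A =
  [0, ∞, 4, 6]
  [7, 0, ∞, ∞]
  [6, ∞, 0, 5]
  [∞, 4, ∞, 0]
Closure =
  [0, 10, 4, 6]
  [7, 0, 11, 13]
  [6, 9, 0, 5]
  [11, 4, 15, 0]

This is the Floyd-Warshall all-pairs shortest-path computation. For each intermediate vertex k = 0, 1, …, 3, update dist[i][j] ← min(dist[i][j], dist[i][k] + dist[k][j]). The final matrix gives, for each (i, j), the minimum total weight of any directed path from i to j (possibly empty when i = j).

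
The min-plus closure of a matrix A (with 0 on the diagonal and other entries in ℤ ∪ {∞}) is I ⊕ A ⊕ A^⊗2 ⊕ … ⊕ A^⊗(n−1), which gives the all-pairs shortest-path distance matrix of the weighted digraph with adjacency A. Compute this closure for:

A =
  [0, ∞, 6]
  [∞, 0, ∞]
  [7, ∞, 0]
Closure =
  [0, ∞, 6]
  [∞, 0, ∞]
  [7, ∞, 0]

This is the Floyd-Warshall all-pairs shortest-path computation. For each intermediate vertex k = 0, 1, …, 2, update dist[i][j] ← min(dist[i][j], dist[i][k] + dist[k][j]). The final matrix gives, for each (i, j), the minimum total weight of any directed path from i to j (possibly empty when i = j).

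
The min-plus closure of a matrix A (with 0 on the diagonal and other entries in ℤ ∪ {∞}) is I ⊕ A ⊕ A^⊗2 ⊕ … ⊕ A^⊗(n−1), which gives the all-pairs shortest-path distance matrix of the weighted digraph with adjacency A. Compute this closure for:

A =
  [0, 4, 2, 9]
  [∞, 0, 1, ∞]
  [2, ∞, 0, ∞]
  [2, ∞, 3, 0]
Closure =
  [0, 4, 2, 9]
  [3, 0, 1, 12]
  [2, 6, 0, 11]
  [2, 6, 3, 0]

This is the Floyd-Warshall all-pairs shortest-path computation. For each intermediate vertex k = 0, 1, …, 3, update dist[i][j] ← min(dist[i][j], dist[i][k] + dist[k][j]). The final matrix gives, for each (i, j), the minimum total weight of any directed path from i to j (possibly empty when i = j).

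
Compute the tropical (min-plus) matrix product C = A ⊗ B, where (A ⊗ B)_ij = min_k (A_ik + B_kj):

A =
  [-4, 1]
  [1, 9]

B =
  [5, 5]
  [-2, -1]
A ⊗ B =
  [-1, 0]
  [6, 6]

Apply the min-plus product entry-by-entry:
  C[0][0] = min over k of (A[0][0] + B[0][0] = -4 + 5 = 1, A[0][1] + B[1][0] = 1 + -2 = -1) = -1 (attained at k = 1)
  C[0][1] = min over k of (A[0][0] + B[0][1] = -4 + 5 = 1, A[0][1] + B[1][1] = 1 + -1 = 0) = 0 (attained at k = 1)
  C[1][0] = min over k of (A[1][0] + B[0][0] = 1 + 5 = 6, A[1][1] + B[1][0] = 9 + -2 = 7) = 6 (attained at k = 0)
  C[1][1] = min over k of (A[1][0] + B[0][1] = 1 + 5 = 6, A[1][1] + B[1][1] = 9 + -1 = 8) = 6 (attained at k = 0)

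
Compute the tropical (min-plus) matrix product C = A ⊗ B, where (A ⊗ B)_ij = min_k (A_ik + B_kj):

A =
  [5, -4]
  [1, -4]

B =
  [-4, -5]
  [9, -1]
A ⊗ B =
  [1, -5]
  [-3, -5]

Apply the min-plus product entry-by-entry:
  C[0][0] = min over k of (A[0][0] + B[0][0] = 5 + -4 = 1, A[0][1] + B[1][0] = -4 + 9 = 5) = 1 (attained at k = 0)
  C[0][1] = min over k of (A[0][0] + B[0][1] = 5 + -5 = 0, A[0][1] + B[1][1] = -4 + -1 = -5) = -5 (attained at k = 1)
  C[1][0] = min over k of (A[1][0] + B[0][0] = 1 + -4 = -3, A[1][1] + B[1][0] = -4 + 9 = 5) = -3 (attained at k = 0)
  C[1][1] = min over k of (A[1][0] + B[0][1] = 1 + -5 = -4, A[1][1] + B[1][1] = -4 + -1 = -5) = -5 (attained at k = 1)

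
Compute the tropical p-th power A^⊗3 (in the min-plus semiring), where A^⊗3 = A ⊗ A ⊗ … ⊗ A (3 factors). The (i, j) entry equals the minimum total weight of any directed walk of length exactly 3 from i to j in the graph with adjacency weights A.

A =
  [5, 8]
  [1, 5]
A^⊗3 =
  [14, 17]
  [10, 14]

Each entry (A^⊗3)_ij equals the minimum over all length-3 walks i = v_0 → v_1 → … → v_3 = j of Σ_t A[v_t][v_{t+1}]. For example, for (i, j) = (0, 1) we minimise over 4 possible intermediate vertex sequences; the minimum is 17, attained along the walk 0 → 1 → 0 → 1.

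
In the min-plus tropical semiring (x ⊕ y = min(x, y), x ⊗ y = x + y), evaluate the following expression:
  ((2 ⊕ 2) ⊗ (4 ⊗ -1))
((2 ⊕ 2) ⊗ (4 ⊗ -1)) = 5

Expand innermost to outermost. Recall ⊕ takes the minimum of its arguments and ⊗ takes their sum. Working out the expression ((2 ⊕ 2) ⊗ (4 ⊗ -1)) gives 5.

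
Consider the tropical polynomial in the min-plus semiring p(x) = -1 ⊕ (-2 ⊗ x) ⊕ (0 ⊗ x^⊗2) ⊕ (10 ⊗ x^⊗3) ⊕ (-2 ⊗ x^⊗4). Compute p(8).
p(8) = -1

A tropical monomial a ⊗ x^⊗i evaluates to a + i · x. Evaluating each term at x = 8:
  Term 0 contributes -1 + 0 · 8 = -1
  Term 1 contributes -2 + 1 · 8 = 6
  Term 2 contributes 0 + 2 · 8 = 16
  Term 3 contributes 10 + 3 · 8 = 34
  Term 4 contributes -2 + 4 · 8 = 30
p(8) = ⊕ of these = min[-1, 6, 16, 34, 30] = -1.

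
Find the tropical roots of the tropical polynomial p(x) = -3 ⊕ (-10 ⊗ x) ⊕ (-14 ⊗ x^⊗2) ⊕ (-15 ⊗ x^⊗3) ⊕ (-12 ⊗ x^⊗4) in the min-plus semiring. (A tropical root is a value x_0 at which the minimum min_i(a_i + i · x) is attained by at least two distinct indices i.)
Roots: {-3, 1, 4, 7}

Each tropical root is a break point of the lower envelope of the lines y = a_i + i · x (there are 5 lines, with slopes 0, 1, ..., 4). Only the lines that attain the minimum somewhere contribute to roots; other lines are dominated. Here the surviving (envelope) indices are i = 4, i = 3, i = 2, i = 1, i = 0.
Intersections between consecutive envelope lines give the roots: for adjacent envelope indices i < j the intersection is x = (a_i − a_j) / (j − i). Reading off the sorted break points: {-3, 1, 4, 7}.
Verification: at each break x_0, at least two indices attain the minimum of min_i(a_i + i · x_0).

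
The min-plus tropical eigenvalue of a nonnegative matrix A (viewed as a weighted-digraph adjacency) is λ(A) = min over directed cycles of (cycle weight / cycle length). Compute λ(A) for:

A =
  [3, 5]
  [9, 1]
λ(A) = 1

Enumerate directed cycles and compute their means (weight / length). Sample:
  cycle 0 → 0: weight = 3, length = 1, mean = 3/1 ≈ 3.000
  cycle 1 → 1: weight = 1, length = 1, mean = 1/1 ≈ 1.000
  cycle 0 → 1 → 0: weight = 14, length = 2, mean = 14/2 ≈ 7.000
  cycle 1 → 0 → 1: weight = 14, length = 2, mean = 14/2 ≈ 7.000
Minimum mean = 1.000, attained e.g. along the cycle 1 → 1 with weight 1 and length 1. So λ(A) = 1/1 = 1.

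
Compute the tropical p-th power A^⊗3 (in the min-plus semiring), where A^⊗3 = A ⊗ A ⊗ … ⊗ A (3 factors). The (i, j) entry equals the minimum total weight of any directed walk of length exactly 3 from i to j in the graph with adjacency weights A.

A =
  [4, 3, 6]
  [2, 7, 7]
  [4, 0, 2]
A^⊗3 =
  [8, 8, 10]
  [7, 8, 10]
  [4, 4, 6]

Each entry (A^⊗3)_ij equals the minimum over all length-3 walks i = v_0 → v_1 → … → v_3 = j of Σ_t A[v_t][v_{t+1}]. For example, for (i, j) = (0, 2) we minimise over 9 possible intermediate vertex sequences; the minimum is 10, attained along the walk 0 → 2 → 2 → 2.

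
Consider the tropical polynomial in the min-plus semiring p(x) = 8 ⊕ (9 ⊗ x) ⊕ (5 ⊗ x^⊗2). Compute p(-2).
p(-2) = 1

A tropical monomial a ⊗ x^⊗i evaluates to a + i · x. Evaluating each term at x = -2:
  Term 0 contributes 8 + 0 · -2 = 8
  Term 1 contributes 9 + 1 · -2 = 7
  Term 2 contributes 5 + 2 · -2 = 1
p(-2) = ⊕ of these = min[8, 7, 1] = 1.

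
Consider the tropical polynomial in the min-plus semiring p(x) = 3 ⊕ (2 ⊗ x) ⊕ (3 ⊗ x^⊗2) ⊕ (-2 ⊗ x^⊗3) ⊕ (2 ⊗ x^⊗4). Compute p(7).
p(7) = 3

A tropical monomial a ⊗ x^⊗i evaluates to a + i · x. Evaluating each term at x = 7:
  Term 0 contributes 3 + 0 · 7 = 3
  Term 1 contributes 2 + 1 · 7 = 9
  Term 2 contributes 3 + 2 · 7 = 17
  Term 3 contributes -2 + 3 · 7 = 19
  Term 4 contributes 2 + 4 · 7 = 30
p(7) = ⊕ of these = min[3, 9, 17, 19, 30] = 3.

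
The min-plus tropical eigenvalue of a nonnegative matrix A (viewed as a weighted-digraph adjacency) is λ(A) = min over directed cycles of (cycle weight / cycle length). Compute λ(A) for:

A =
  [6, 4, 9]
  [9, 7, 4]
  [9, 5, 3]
λ(A) = 3

Enumerate directed cycles and compute their means (weight / length). Sample:
  cycle 0 → 0: weight = 6, length = 1, mean = 6/1 ≈ 6.000
  cycle 1 → 1: weight = 7, length = 1, mean = 7/1 ≈ 7.000
  cycle 2 → 2: weight = 3, length = 1, mean = 3/1 ≈ 3.000
  cycle 0 → 1 → 0: weight = 13, length = 2, mean = 13/2 ≈ 6.500
  cycle 0 → 2 → 0: weight = 18, length = 2, mean = 18/2 ≈ 9.000
  cycle 1 → 0 → 1: weight = 13, length = 2, mean = 13/2 ≈ 6.500
Minimum mean = 3.000, attained e.g. along the cycle 2 → 2 with weight 3 and length 1. So λ(A) = 3/1 = 3.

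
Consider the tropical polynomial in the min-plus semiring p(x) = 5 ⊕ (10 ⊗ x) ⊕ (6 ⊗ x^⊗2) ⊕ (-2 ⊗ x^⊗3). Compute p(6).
p(6) = 5

A tropical monomial a ⊗ x^⊗i evaluates to a + i · x. Evaluating each term at x = 6:
  Term 0 contributes 5 + 0 · 6 = 5
  Term 1 contributes 10 + 1 · 6 = 16
  Term 2 contributes 6 + 2 · 6 = 18
  Term 3 contributes -2 + 3 · 6 = 16
p(6) = ⊕ of these = min[5, 16, 18, 16] = 5.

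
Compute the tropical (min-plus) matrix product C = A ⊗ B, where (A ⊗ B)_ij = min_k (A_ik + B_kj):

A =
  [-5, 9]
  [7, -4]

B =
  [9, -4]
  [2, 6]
A ⊗ B =
  [4, -9]
  [-2, 2]

Apply the min-plus product entry-by-entry:
  C[0][0] = min over k of (A[0][0] + B[0][0] = -5 + 9 = 4, A[0][1] + B[1][0] = 9 + 2 = 11) = 4 (attained at k = 0)
  C[0][1] = min over k of (A[0][0] + B[0][1] = -5 + -4 = -9, A[0][1] + B[1][1] = 9 + 6 = 15) = -9 (attained at k = 0)
  C[1][0] = min over k of (A[1][0] + B[0][0] = 7 + 9 = 16, A[1][1] + B[1][0] = -4 + 2 = -2) = -2 (attained at k = 1)
  C[1][1] = min over k of (A[1][0] + B[0][1] = 7 + -4 = 3, A[1][1] + B[1][1] = -4 + 6 = 2) = 2 (attained at k = 1)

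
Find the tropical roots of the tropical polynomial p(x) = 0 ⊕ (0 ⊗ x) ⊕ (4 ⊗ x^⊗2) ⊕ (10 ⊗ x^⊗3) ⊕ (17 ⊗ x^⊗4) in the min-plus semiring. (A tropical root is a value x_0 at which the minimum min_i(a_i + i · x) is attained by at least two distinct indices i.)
Roots: {-7, -6, -4, 0}

Each tropical root is a break point of the lower envelope of the lines y = a_i + i · x (there are 5 lines, with slopes 0, 1, ..., 4). Only the lines that attain the minimum somewhere contribute to roots; other lines are dominated. Here the surviving (envelope) indices are i = 4, i = 3, i = 2, i = 1, i = 0.
Intersections between consecutive envelope lines give the roots: for adjacent envelope indices i < j the intersection is x = (a_i − a_j) / (j − i). Reading off the sorted break points: {-7, -6, -4, 0}.
Verification: at each break x_0, at least two indices attain the minimum of min_i(a_i + i · x_0).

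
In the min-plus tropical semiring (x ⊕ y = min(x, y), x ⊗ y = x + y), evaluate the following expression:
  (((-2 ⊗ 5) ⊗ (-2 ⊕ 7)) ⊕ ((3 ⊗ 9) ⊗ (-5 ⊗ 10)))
(((-2 ⊗ 5) ⊗ (-2 ⊕ 7)) ⊕ ((3 ⊗ 9) ⊗ (-5 ⊗ 10))) = 1

Expand innermost to outermost. Recall ⊕ takes the minimum of its arguments and ⊗ takes their sum. Working out the expression (((-2 ⊗ 5) ⊗ (-2 ⊕ 7)) ⊕ ((3 ⊗ 9) ⊗ (-5 ⊗ 10))) gives 1.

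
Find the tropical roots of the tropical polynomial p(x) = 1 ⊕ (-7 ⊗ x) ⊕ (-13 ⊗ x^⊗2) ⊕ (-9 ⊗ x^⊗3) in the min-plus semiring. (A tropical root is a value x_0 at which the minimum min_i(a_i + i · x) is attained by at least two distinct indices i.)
Roots: {-4, 6, 8}

Each tropical root is a break point of the lower envelope of the lines y = a_i + i · x (there are 4 lines, with slopes 0, 1, ..., 3). Only the lines that attain the minimum somewhere contribute to roots; other lines are dominated. Here the surviving (envelope) indices are i = 3, i = 2, i = 1, i = 0.
Intersections between consecutive envelope lines give the roots: for adjacent envelope indices i < j the intersection is x = (a_i − a_j) / (j − i). Reading off the sorted break points: {-4, 6, 8}.
Verification: at each break x_0, at least two indices attain the minimum of min_i(a_i + i · x_0).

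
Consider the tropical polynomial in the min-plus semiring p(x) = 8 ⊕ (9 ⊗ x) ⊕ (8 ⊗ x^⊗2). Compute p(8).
p(8) = 8

A tropical monomial a ⊗ x^⊗i evaluates to a + i · x. Evaluating each term at x = 8:
  Term 0 contributes 8 + 0 · 8 = 8
  Term 1 contributes 9 + 1 · 8 = 17
  Term 2 contributes 8 + 2 · 8 = 24
p(8) = ⊕ of these = min[8, 17, 24] = 8.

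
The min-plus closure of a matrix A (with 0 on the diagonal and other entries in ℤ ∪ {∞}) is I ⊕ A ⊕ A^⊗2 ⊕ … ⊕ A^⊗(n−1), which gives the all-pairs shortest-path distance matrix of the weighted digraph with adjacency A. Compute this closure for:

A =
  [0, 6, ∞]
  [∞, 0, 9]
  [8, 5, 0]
Closure =
  [0, 6, 15]
  [17, 0, 9]
  [8, 5, 0]

This is the Floyd-Warshall all-pairs shortest-path computation. For each intermediate vertex k = 0, 1, …, 2, update dist[i][j] ← min(dist[i][j], dist[i][k] + dist[k][j]). The final matrix gives, for each (i, j), the minimum total weight of any directed path from i to j (possibly empty when i = j).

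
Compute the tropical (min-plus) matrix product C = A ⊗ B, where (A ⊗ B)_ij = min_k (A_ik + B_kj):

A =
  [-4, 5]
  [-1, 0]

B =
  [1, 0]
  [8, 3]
A ⊗ B =
  [-3, -4]
  [0, -1]

Apply the min-plus product entry-by-entry:
  C[0][0] = min over k of (A[0][0] + B[0][0] = -4 + 1 = -3, A[0][1] + B[1][0] = 5 + 8 = 13) = -3 (attained at k = 0)
  C[0][1] = min over k of (A[0][0] + B[0][1] = -4 + 0 = -4, A[0][1] + B[1][1] = 5 + 3 = 8) = -4 (attained at k = 0)
  C[1][0] = min over k of (A[1][0] + B[0][0] = -1 + 1 = 0, A[1][1] + B[1][0] = 0 + 8 = 8) = 0 (attained at k = 0)
  C[1][1] = min over k of (A[1][0] + B[0][1] = -1 + 0 = -1, A[1][1] + B[1][1] = 0 + 3 = 3) = -1 (attained at k = 0)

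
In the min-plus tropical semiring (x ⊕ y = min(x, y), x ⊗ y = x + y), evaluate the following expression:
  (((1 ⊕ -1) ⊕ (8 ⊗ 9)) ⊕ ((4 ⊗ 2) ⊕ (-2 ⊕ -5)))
(((1 ⊕ -1) ⊕ (8 ⊗ 9)) ⊕ ((4 ⊗ 2) ⊕ (-2 ⊕ -5))) = -5

Expand innermost to outermost. Recall ⊕ takes the minimum of its arguments and ⊗ takes their sum. Working out the expression (((1 ⊕ -1) ⊕ (8 ⊗ 9)) ⊕ ((4 ⊗ 2) ⊕ (-2 ⊕ -5))) gives -5.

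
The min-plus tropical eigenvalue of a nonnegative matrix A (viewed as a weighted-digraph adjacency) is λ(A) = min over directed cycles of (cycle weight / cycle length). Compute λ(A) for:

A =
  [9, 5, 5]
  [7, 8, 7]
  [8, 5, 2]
λ(A) = 2

Enumerate directed cycles and compute their means (weight / length). Sample:
  cycle 0 → 0: weight = 9, length = 1, mean = 9/1 ≈ 9.000
  cycle 1 → 1: weight = 8, length = 1, mean = 8/1 ≈ 8.000
  cycle 2 → 2: weight = 2, length = 1, mean = 2/1 ≈ 2.000
  cycle 0 → 1 → 0: weight = 12, length = 2, mean = 12/2 ≈ 6.000
  cycle 0 → 2 → 0: weight = 13, length = 2, mean = 13/2 ≈ 6.500
  cycle 1 → 0 → 1: weight = 12, length = 2, mean = 12/2 ≈ 6.000
Minimum mean = 2.000, attained e.g. along the cycle 2 → 2 with weight 2 and length 1. So λ(A) = 2/1 = 2.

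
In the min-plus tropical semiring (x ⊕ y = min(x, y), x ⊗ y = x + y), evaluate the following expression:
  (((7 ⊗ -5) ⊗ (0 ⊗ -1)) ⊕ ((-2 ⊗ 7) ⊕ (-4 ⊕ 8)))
(((7 ⊗ -5) ⊗ (0 ⊗ -1)) ⊕ ((-2 ⊗ 7) ⊕ (-4 ⊕ 8))) = -4

Expand innermost to outermost. Recall ⊕ takes the minimum of its arguments and ⊗ takes their sum. Working out the expression (((7 ⊗ -5) ⊗ (0 ⊗ -1)) ⊕ ((-2 ⊗ 7) ⊕ (-4 ⊕ 8))) gives -4.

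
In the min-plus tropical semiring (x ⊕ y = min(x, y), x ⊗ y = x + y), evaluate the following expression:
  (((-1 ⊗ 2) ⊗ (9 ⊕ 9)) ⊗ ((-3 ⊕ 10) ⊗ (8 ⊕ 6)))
(((-1 ⊗ 2) ⊗ (9 ⊕ 9)) ⊗ ((-3 ⊕ 10) ⊗ (8 ⊕ 6))) = 13

Expand innermost to outermost. Recall ⊕ takes the minimum of its arguments and ⊗ takes their sum. Working out the expression (((-1 ⊗ 2) ⊗ (9 ⊕ 9)) ⊗ ((-3 ⊕ 10) ⊗ (8 ⊕ 6))) gives 13.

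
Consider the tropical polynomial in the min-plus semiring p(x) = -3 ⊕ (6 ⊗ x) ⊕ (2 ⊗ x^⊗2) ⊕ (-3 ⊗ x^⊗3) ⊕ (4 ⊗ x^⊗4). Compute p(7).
p(7) = -3

A tropical monomial a ⊗ x^⊗i evaluates to a + i · x. Evaluating each term at x = 7:
  Term 0 contributes -3 + 0 · 7 = -3
  Term 1 contributes 6 + 1 · 7 = 13
  Term 2 contributes 2 + 2 · 7 = 16
  Term 3 contributes -3 + 3 · 7 = 18
  Term 4 contributes 4 + 4 · 7 = 32
p(7) = ⊕ of these = min[-3, 13, 16, 18, 32] = -3.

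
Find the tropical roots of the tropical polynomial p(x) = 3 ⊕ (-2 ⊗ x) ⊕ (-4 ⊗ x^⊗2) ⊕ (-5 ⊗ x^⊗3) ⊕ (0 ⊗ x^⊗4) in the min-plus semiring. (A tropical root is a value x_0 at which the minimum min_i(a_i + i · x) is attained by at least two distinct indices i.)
Roots: {-5, 1, 2, 5}

Each tropical root is a break point of the lower envelope of the lines y = a_i + i · x (there are 5 lines, with slopes 0, 1, ..., 4). Only the lines that attain the minimum somewhere contribute to roots; other lines are dominated. Here the surviving (envelope) indices are i = 4, i = 3, i = 2, i = 1, i = 0.
Intersections between consecutive envelope lines give the roots: for adjacent envelope indices i < j the intersection is x = (a_i − a_j) / (j − i). Reading off the sorted break points: {-5, 1, 2, 5}.
Verification: at each break x_0, at least two indices attain the minimum of min_i(a_i + i · x_0).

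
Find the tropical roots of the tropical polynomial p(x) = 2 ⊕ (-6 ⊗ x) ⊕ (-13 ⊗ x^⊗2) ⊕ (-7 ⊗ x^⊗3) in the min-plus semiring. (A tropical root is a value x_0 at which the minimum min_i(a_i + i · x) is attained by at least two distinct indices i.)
Roots: {-6, 7, 8}

Each tropical root is a break point of the lower envelope of the lines y = a_i + i · x (there are 4 lines, with slopes 0, 1, ..., 3). Only the lines that attain the minimum somewhere contribute to roots; other lines are dominated. Here the surviving (envelope) indices are i = 3, i = 2, i = 1, i = 0.
Intersections between consecutive envelope lines give the roots: for adjacent envelope indices i < j the intersection is x = (a_i − a_j) / (j − i). Reading off the sorted break points: {-6, 7, 8}.
Verification: at each break x_0, at least two indices attain the minimum of min_i(a_i + i · x_0).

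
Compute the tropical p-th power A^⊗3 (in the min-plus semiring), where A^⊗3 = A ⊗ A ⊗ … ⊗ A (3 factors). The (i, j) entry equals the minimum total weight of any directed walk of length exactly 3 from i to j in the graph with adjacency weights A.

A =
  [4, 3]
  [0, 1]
A^⊗3 =
  [4, 5]
  [2, 3]

Each entry (A^⊗3)_ij equals the minimum over all length-3 walks i = v_0 → v_1 → … → v_3 = j of Σ_t A[v_t][v_{t+1}]. For example, for (i, j) = (0, 1) we minimise over 4 possible intermediate vertex sequences; the minimum is 5, attained along the walk 0 → 1 → 1 → 1.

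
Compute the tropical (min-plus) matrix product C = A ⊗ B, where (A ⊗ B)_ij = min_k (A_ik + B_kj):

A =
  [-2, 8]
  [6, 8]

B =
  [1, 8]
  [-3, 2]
A ⊗ B =
  [-1, 6]
  [5, 10]

Apply the min-plus product entry-by-entry:
  C[0][0] = min over k of (A[0][0] + B[0][0] = -2 + 1 = -1, A[0][1] + B[1][0] = 8 + -3 = 5) = -1 (attained at k = 0)
  C[0][1] = min over k of (A[0][0] + B[0][1] = -2 + 8 = 6, A[0][1] + B[1][1] = 8 + 2 = 10) = 6 (attained at k = 0)
  C[1][0] = min over k of (A[1][0] + B[0][0] = 6 + 1 = 7, A[1][1] + B[1][0] = 8 + -3 = 5) = 5 (attained at k = 1)
  C[1][1] = min over k of (A[1][0] + B[0][1] = 6 + 8 = 14, A[1][1] + B[1][1] = 8 + 2 = 10) = 10 (attained at k = 1)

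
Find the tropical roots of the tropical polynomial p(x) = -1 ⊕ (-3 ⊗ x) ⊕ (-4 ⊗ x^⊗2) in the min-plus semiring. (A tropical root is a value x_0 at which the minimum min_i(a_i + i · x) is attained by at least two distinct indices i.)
Roots: {1, 2}

Each tropical root is a break point of the lower envelope of the lines y = a_i + i · x (there are 3 lines, with slopes 0, 1, ..., 2). Only the lines that attain the minimum somewhere contribute to roots; other lines are dominated. Here the surviving (envelope) indices are i = 2, i = 1, i = 0.
Intersections between consecutive envelope lines give the roots: for adjacent envelope indices i < j the intersection is x = (a_i − a_j) / (j − i). Reading off the sorted break points: {1, 2}.
Verification: at each break x_0, at least two indices attain the minimum of min_i(a_i + i · x_0).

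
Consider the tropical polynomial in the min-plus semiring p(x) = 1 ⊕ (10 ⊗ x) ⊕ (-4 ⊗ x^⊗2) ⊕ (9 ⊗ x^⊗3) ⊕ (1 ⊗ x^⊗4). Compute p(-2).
p(-2) = -8

A tropical monomial a ⊗ x^⊗i evaluates to a + i · x. Evaluating each term at x = -2:
  Term 0 contributes 1 + 0 · -2 = 1
  Term 1 contributes 10 + 1 · -2 = 8
  Term 2 contributes -4 + 2 · -2 = -8
  Term 3 contributes 9 + 3 · -2 = 3
  Term 4 contributes 1 + 4 · -2 = -7
p(-2) = ⊕ of these = min[1, 8, -8, 3, -7] = -8.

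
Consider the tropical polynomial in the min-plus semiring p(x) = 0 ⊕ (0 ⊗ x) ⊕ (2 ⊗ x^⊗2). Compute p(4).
p(4) = 0

A tropical monomial a ⊗ x^⊗i evaluates to a + i · x. Evaluating each term at x = 4:
  Term 0 contributes 0 + 0 · 4 = 0
  Term 1 contributes 0 + 1 · 4 = 4
  Term 2 contributes 2 + 2 · 4 = 10
p(4) = ⊕ of these = min[0, 4, 10] = 0.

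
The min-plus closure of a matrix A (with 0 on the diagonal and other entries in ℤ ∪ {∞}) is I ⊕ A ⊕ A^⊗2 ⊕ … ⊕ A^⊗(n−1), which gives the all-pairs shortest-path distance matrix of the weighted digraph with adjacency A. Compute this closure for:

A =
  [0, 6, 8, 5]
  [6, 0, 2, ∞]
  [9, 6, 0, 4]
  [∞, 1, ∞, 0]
Closure =
  [0, 6, 8, 5]
  [6, 0, 2, 6]
  [9, 5, 0, 4]
  [7, 1, 3, 0]

This is the Floyd-Warshall all-pairs shortest-path computation. For each intermediate vertex k = 0, 1, …, 3, update dist[i][j] ← min(dist[i][j], dist[i][k] + dist[k][j]). The final matrix gives, for each (i, j), the minimum total weight of any directed path from i to j (possibly empty when i = j).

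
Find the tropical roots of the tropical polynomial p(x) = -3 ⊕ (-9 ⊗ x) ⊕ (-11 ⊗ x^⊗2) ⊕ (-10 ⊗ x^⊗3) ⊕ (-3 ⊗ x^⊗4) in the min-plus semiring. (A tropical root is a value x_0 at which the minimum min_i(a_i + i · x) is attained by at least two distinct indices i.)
Roots: {-7, -1, 2, 6}

Each tropical root is a break point of the lower envelope of the lines y = a_i + i · x (there are 5 lines, with slopes 0, 1, ..., 4). Only the lines that attain the minimum somewhere contribute to roots; other lines are dominated. Here the surviving (envelope) indices are i = 4, i = 3, i = 2, i = 1, i = 0.
Intersections between consecutive envelope lines give the roots: for adjacent envelope indices i < j the intersection is x = (a_i − a_j) / (j − i). Reading off the sorted break points: {-7, -1, 2, 6}.
Verification: at each break x_0, at least two indices attain the minimum of min_i(a_i + i · x_0).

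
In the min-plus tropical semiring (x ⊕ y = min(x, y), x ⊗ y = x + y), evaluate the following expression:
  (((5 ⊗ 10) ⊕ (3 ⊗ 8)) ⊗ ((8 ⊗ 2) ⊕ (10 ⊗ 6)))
(((5 ⊗ 10) ⊕ (3 ⊗ 8)) ⊗ ((8 ⊗ 2) ⊕ (10 ⊗ 6))) = 21

Expand innermost to outermost. Recall ⊕ takes the minimum of its arguments and ⊗ takes their sum. Working out the expression (((5 ⊗ 10) ⊕ (3 ⊗ 8)) ⊗ ((8 ⊗ 2) ⊕ (10 ⊗ 6))) gives 21.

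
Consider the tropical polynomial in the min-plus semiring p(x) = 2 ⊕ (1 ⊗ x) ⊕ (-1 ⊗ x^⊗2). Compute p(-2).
p(-2) = -5

A tropical monomial a ⊗ x^⊗i evaluates to a + i · x. Evaluating each term at x = -2:
  Term 0 contributes 2 + 0 · -2 = 2
  Term 1 contributes 1 + 1 · -2 = -1
  Term 2 contributes -1 + 2 · -2 = -5
p(-2) = ⊕ of these = min[2, -1, -5] = -5.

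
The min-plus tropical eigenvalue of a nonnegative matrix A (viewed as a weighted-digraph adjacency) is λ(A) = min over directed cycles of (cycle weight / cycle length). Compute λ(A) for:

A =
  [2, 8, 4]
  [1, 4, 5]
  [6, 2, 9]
λ(A) = 2

Enumerate directed cycles and compute their means (weight / length). Sample:
  cycle 0 → 0: weight = 2, length = 1, mean = 2/1 ≈ 2.000
  cycle 1 → 1: weight = 4, length = 1, mean = 4/1 ≈ 4.000
  cycle 2 → 2: weight = 9, length = 1, mean = 9/1 ≈ 9.000
  cycle 0 → 1 → 0: weight = 9, length = 2, mean = 9/2 ≈ 4.500
  cycle 0 → 2 → 0: weight = 10, length = 2, mean = 10/2 ≈ 5.000
  cycle 1 → 0 → 1: weight = 9, length = 2, mean = 9/2 ≈ 4.500
Minimum mean = 2.000, attained e.g. along the cycle 0 → 0 with weight 2 and length 1. So λ(A) = 2/1 = 2.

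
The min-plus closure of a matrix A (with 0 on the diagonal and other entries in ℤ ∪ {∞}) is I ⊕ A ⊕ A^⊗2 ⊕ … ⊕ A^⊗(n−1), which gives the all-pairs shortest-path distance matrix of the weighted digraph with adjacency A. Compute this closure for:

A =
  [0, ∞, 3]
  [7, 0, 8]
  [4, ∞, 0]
Closure =
  [0, ∞, 3]
  [7, 0, 8]
  [4, ∞, 0]

This is the Floyd-Warshall all-pairs shortest-path computation. For each intermediate vertex k = 0, 1, …, 2, update dist[i][j] ← min(dist[i][j], dist[i][k] + dist[k][j]). The final matrix gives, for each (i, j), the minimum total weight of any directed path from i to j (possibly empty when i = j).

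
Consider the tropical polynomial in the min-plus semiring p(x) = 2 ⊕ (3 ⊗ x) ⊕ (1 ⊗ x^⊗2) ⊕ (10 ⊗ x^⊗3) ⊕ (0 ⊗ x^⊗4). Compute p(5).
p(5) = 2

A tropical monomial a ⊗ x^⊗i evaluates to a + i · x. Evaluating each term at x = 5:
  Term 0 contributes 2 + 0 · 5 = 2
  Term 1 contributes 3 + 1 · 5 = 8
  Term 2 contributes 1 + 2 · 5 = 11
  Term 3 contributes 10 + 3 · 5 = 25
  Term 4 contributes 0 + 4 · 5 = 20
p(5) = ⊕ of these = min[2, 8, 11, 25, 20] = 2.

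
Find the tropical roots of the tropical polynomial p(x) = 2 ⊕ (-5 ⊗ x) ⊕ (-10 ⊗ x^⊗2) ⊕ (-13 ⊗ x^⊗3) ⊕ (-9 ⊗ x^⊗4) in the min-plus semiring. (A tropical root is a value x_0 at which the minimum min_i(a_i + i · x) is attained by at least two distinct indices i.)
Roots: {-4, 3, 5, 7}

Each tropical root is a break point of the lower envelope of the lines y = a_i + i · x (there are 5 lines, with slopes 0, 1, ..., 4). Only the lines that attain the minimum somewhere contribute to roots; other lines are dominated. Here the surviving (envelope) indices are i = 4, i = 3, i = 2, i = 1, i = 0.
Intersections between consecutive envelope lines give the roots: for adjacent envelope indices i < j the intersection is x = (a_i − a_j) / (j − i). Reading off the sorted break points: {-4, 3, 5, 7}.
Verification: at each break x_0, at least two indices attain the minimum of min_i(a_i + i · x_0).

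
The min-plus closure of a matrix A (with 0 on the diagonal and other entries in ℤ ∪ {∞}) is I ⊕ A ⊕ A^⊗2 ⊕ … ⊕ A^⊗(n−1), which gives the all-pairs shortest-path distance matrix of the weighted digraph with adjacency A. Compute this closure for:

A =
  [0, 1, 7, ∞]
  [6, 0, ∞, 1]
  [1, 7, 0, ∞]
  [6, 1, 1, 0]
Closure =
  [0, 1, 3, 2]
  [3, 0, 2, 1]
  [1, 2, 0, 3]
  [2, 1, 1, 0]

This is the Floyd-Warshall all-pairs shortest-path computation. For each intermediate vertex k = 0, 1, …, 3, update dist[i][j] ← min(dist[i][j], dist[i][k] + dist[k][j]). The final matrix gives, for each (i, j), the minimum total weight of any directed path from i to j (possibly empty when i = j).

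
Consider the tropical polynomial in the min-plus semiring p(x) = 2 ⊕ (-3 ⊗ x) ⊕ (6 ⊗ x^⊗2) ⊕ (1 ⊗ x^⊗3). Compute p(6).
p(6) = 2

A tropical monomial a ⊗ x^⊗i evaluates to a + i · x. Evaluating each term at x = 6:
  Term 0 contributes 2 + 0 · 6 = 2
  Term 1 contributes -3 + 1 · 6 = 3
  Term 2 contributes 6 + 2 · 6 = 18
  Term 3 contributes 1 + 3 · 6 = 19
p(6) = ⊕ of these = min[2, 3, 18, 19] = 2.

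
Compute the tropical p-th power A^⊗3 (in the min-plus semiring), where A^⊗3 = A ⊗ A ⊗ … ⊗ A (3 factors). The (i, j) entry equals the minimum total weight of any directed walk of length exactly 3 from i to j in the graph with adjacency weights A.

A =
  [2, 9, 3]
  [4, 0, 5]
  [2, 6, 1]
A^⊗3 =
  [6, 9, 5]
  [4, 0, 5]
  [4, 6, 3]

Each entry (A^⊗3)_ij equals the minimum over all length-3 walks i = v_0 → v_1 → … → v_3 = j of Σ_t A[v_t][v_{t+1}]. For example, for (i, j) = (0, 2) we minimise over 9 possible intermediate vertex sequences; the minimum is 5, attained along the walk 0 → 2 → 2 → 2.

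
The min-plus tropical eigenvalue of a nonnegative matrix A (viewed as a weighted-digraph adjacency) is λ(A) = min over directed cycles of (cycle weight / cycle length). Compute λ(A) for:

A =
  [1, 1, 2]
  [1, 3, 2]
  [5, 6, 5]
λ(A) = 1

Enumerate directed cycles and compute their means (weight / length). Sample:
  cycle 0 → 0: weight = 1, length = 1, mean = 1/1 ≈ 1.000
  cycle 1 → 1: weight = 3, length = 1, mean = 3/1 ≈ 3.000
  cycle 2 → 2: weight = 5, length = 1, mean = 5/1 ≈ 5.000
  cycle 0 → 1 → 0: weight = 2, length = 2, mean = 2/2 ≈ 1.000
  cycle 0 → 2 → 0: weight = 7, length = 2, mean = 7/2 ≈ 3.500
  cycle 1 → 0 → 1: weight = 2, length = 2, mean = 2/2 ≈ 1.000
Minimum mean = 1.000, attained e.g. along the cycle 0 → 0 with weight 1 and length 1. So λ(A) = 1/1 = 1.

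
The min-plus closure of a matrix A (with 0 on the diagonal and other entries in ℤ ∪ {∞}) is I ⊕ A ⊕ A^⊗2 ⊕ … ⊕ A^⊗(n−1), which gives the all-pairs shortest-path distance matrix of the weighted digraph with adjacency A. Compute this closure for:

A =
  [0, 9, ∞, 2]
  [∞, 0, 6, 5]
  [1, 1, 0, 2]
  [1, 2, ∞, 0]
Closure =
  [0, 4, 10, 2]
  [6, 0, 6, 5]
  [1, 1, 0, 2]
  [1, 2, 8, 0]

This is the Floyd-Warshall all-pairs shortest-path computation. For each intermediate vertex k = 0, 1, …, 3, update dist[i][j] ← min(dist[i][j], dist[i][k] + dist[k][j]). The final matrix gives, for each (i, j), the minimum total weight of any directed path from i to j (possibly empty when i = j).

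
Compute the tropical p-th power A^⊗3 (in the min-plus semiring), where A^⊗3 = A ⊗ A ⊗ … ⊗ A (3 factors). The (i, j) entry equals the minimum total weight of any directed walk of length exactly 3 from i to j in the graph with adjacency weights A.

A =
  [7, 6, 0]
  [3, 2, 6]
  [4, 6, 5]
A^⊗3 =
  [9, 8, 4]
  [7, 6, 5]
  [8, 10, 9]

Each entry (A^⊗3)_ij equals the minimum over all length-3 walks i = v_0 → v_1 → … → v_3 = j of Σ_t A[v_t][v_{t+1}]. For example, for (i, j) = (0, 2) we minimise over 9 possible intermediate vertex sequences; the minimum is 4, attained along the walk 0 → 2 → 0 → 2.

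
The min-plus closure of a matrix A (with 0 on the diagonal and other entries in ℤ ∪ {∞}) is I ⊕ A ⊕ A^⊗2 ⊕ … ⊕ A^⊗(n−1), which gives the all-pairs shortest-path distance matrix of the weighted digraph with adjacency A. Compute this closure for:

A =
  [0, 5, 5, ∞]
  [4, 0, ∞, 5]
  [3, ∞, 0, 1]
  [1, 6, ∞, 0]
Closure =
  [0, 5, 5, 6]
  [4, 0, 9, 5]
  [2, 7, 0, 1]
  [1, 6, 6, 0]

This is the Floyd-Warshall all-pairs shortest-path computation. For each intermediate vertex k = 0, 1, …, 3, update dist[i][j] ← min(dist[i][j], dist[i][k] + dist[k][j]). The final matrix gives, for each (i, j), the minimum total weight of any directed path from i to j (possibly empty when i = j).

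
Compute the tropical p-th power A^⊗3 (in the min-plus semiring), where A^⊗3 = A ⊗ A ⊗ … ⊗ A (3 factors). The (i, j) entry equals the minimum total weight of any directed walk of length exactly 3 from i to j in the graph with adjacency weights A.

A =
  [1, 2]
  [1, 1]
A^⊗3 =
  [3, 4]
  [3, 3]

Each entry (A^⊗3)_ij equals the minimum over all length-3 walks i = v_0 → v_1 → … → v_3 = j of Σ_t A[v_t][v_{t+1}]. For example, for (i, j) = (0, 1) we minimise over 4 possible intermediate vertex sequences; the minimum is 4, attained along the walk 0 → 0 → 0 → 1.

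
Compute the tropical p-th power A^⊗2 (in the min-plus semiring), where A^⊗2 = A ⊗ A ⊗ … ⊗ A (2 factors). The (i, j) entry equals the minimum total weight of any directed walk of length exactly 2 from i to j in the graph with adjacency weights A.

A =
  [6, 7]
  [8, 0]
A^⊗2 =
  [12, 7]
  [8, 0]

Each entry (A^⊗2)_ij equals the minimum over all length-2 walks i = v_0 → v_1 → … → v_2 = j of Σ_t A[v_t][v_{t+1}]. For example, for (i, j) = (0, 1) we minimise over 2 possible intermediate vertex sequences; the minimum is 7, attained along the walk 0 → 1 → 1.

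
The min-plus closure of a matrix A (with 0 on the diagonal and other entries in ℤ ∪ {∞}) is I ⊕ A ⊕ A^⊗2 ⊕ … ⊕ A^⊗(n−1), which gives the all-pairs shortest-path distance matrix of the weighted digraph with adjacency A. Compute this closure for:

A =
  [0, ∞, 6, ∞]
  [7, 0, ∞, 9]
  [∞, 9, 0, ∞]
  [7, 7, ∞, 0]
Closure =
  [0, 15, 6, 24]
  [7, 0, 13, 9]
  [16, 9, 0, 18]
  [7, 7, 13, 0]

This is the Floyd-Warshall all-pairs shortest-path computation. For each intermediate vertex k = 0, 1, …, 3, update dist[i][j] ← min(dist[i][j], dist[i][k] + dist[k][j]). The final matrix gives, for each (i, j), the minimum total weight of any directed path from i to j (possibly empty when i = j).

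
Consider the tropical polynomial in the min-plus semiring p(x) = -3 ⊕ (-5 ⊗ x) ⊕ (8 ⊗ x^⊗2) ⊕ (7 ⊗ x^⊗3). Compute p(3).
p(3) = -3

A tropical monomial a ⊗ x^⊗i evaluates to a + i · x. Evaluating each term at x = 3:
  Term 0 contributes -3 + 0 · 3 = -3
  Term 1 contributes -5 + 1 · 3 = -2
  Term 2 contributes 8 + 2 · 3 = 14
  Term 3 contributes 7 + 3 · 3 = 16
p(3) = ⊕ of these = min[-3, -2, 14, 16] = -3.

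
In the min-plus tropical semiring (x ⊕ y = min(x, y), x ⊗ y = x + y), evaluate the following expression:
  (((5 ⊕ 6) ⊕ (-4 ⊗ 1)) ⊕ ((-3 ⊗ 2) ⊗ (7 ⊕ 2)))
(((5 ⊕ 6) ⊕ (-4 ⊗ 1)) ⊕ ((-3 ⊗ 2) ⊗ (7 ⊕ 2))) = -3

Expand innermost to outermost. Recall ⊕ takes the minimum of its arguments and ⊗ takes their sum. Working out the expression (((5 ⊕ 6) ⊕ (-4 ⊗ 1)) ⊕ ((-3 ⊗ 2) ⊗ (7 ⊕ 2))) gives -3.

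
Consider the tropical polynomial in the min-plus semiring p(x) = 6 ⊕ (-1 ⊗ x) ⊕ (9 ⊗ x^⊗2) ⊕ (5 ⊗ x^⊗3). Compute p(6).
p(6) = 5

A tropical monomial a ⊗ x^⊗i evaluates to a + i · x. Evaluating each term at x = 6:
  Term 0 contributes 6 + 0 · 6 = 6
  Term 1 contributes -1 + 1 · 6 = 5
  Term 2 contributes 9 + 2 · 6 = 21
  Term 3 contributes 5 + 3 · 6 = 23
p(6) = ⊕ of these = min[6, 5, 21, 23] = 5.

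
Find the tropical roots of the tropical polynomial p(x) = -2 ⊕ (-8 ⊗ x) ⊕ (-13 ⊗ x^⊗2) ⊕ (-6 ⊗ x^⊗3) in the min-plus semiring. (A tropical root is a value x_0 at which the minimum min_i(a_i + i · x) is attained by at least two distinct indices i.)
Roots: {-7, 5, 6}

Each tropical root is a break point of the lower envelope of the lines y = a_i + i · x (there are 4 lines, with slopes 0, 1, ..., 3). Only the lines that attain the minimum somewhere contribute to roots; other lines are dominated. Here the surviving (envelope) indices are i = 3, i = 2, i = 1, i = 0.
Intersections between consecutive envelope lines give the roots: for adjacent envelope indices i < j the intersection is x = (a_i − a_j) / (j − i). Reading off the sorted break points: {-7, 5, 6}.
Verification: at each break x_0, at least two indices attain the minimum of min_i(a_i + i · x_0).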